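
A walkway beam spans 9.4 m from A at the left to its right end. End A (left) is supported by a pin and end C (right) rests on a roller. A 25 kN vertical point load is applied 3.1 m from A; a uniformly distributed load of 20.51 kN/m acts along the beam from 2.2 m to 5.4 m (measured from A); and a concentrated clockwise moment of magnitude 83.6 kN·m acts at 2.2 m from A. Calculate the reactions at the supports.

A_x = 0, A_y = 46.96 kN, C_y = 43.67 kN

Resultant of the distributed load: 20.51 × 3.2 = 65.632 kN at 3.8 m from A.
Taking moments about A: C_y·9.4 − 25·3.1 − (20.51·3.2)·3.8 − 83.6 = 0 → C_y = 410.5016/9.4 = 43.6704 ≈ 43.67 kN.
ΣF_y = 0: A_y + 43.6704 − 25 − 20.51·3.2 = 0 → A_y = 46.96 kN.
ΣF_x = 0: no horizontal applied forces, so A_x = 0.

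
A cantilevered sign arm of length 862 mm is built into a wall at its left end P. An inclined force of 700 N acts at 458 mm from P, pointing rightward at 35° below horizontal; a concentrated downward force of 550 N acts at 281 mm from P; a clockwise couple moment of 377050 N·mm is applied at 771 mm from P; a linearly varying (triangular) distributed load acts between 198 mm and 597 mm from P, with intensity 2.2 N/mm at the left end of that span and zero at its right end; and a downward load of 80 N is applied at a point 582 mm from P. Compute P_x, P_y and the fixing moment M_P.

Resultant of the triangular load: ½ × 2.2 × 399 = 438.9 N, acting at 331 mm from P (one-third of the span from the peak).
ΣF_x = 0: P_x + 700·cos35° = 0 → P_x = -573.4 N.
ΣF_y = 0: P_y − 700·sin35° − 550 − ½·2.2·399 − 80 = 0 → P_y = 1470 N.
ΣM about P: M_P − 700·sin35°·458 − 550·281 − 377050 − (½·2.2·399)·331 − 80·582 = 0 → M_P = 907300 N·mm.

P_x = -573.4 N, P_y = 1470 N, M_P = 907300 N·mm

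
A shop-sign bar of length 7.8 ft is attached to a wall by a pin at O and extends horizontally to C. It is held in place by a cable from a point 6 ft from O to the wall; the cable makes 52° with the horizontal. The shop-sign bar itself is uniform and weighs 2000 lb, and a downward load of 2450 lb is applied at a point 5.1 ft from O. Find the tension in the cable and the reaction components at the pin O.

T = 4292 lb, O_x = 2643 lb, O_y = 1068 lb

ΣM about O: T·sin52°·6 − 2000·3.9 − 2450·5.1 = 0 → T = 20295/(6·0.788011) = 4292.45 ≈ 4292 lb.
ΣF_x = 0: O_x − T·cos52° = 0 → O_x = 4292.45 × 0.615661 = 2643 lb.
ΣF_y = 0: O_y + T·sin52° − 2000 − 2450 = 0 → O_y = 4450 − 4292.45 × 0.788011 = 1068 lb.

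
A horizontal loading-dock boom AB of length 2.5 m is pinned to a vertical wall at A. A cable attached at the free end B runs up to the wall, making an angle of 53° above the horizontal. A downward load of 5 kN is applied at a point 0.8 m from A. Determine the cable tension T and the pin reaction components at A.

T = 2.003 kN, A_x = 1.206 kN, A_y = 3.400 kN

ΣM about A: T·sin53°·2.5 − 5·0.8 = 0 → T = 4/(2.5·0.798636) = 2.00342 ≈ 2.003 kN.
ΣF_x = 0: A_x − T·cos53° = 0 → A_x = 2.00342 × 0.601815 = 1.206 kN.
ΣF_y = 0: A_y + T·sin53° − 5 = 0 → A_y = 5 − 2.00342 × 0.798636 = 3.400 kN.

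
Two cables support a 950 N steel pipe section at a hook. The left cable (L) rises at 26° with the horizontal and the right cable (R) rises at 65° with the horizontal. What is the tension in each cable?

ΣF_x = 0: −T_L·cos26° + T_R·cos65° = 0 → T_R = 2.12673·T_L.
ΣF_y = 0: T_L·sin26° + T_R·sin65° = 950.
Substitute: T_L·(0.438371 + 2.12673·0.906308) = 950 → T_L = 401.548 ≈ 401.5 N.
Then T_R = 2.12673 × 401.548 = 854.0 N.

T_L = 401.5 N, T_R = 854.0 N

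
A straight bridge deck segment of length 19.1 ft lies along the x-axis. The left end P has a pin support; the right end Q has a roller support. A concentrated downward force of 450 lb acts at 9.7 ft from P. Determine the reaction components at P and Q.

P_x = 0, P_y = 221.5 lb, Q_y = 228.5 lb

Taking moments about P: Q_y·19.1 − 450·9.7 = 0 → Q_y = 4365/19.1 = 228.534 ≈ 228.5 lb.
ΣF_y = 0: P_y + 228.534 − 450 = 0 → P_y = 221.5 lb.
ΣF_x = 0: no horizontal applied forces, so P_x = 0.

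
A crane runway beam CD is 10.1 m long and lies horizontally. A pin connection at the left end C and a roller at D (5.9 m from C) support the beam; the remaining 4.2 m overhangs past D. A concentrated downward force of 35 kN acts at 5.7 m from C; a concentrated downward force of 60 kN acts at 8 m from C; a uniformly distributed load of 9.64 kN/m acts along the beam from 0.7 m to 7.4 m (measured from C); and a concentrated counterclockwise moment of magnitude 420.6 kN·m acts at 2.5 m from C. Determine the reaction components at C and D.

C_x = 0, C_y = 71.37 kN, D_y = 88.22 kN

Resultant of the distributed load: 9.64 × 6.7 = 64.588 kN at 4.05 m from C.
ΣM about C: D_y·5.9 − 35·5.7 − 60·8 − (9.64·6.7)·4.05 + 420.6 = 0 → D_y = 520.4814/5.9 = 88.2172 ≈ 88.22 kN.
ΣF_y = 0: C_y + 88.2172 − 35 − 60 − 9.64·6.7 = 0 → C_y = 71.37 kN.
ΣF_x = 0: no horizontal applied forces, so C_x = 0.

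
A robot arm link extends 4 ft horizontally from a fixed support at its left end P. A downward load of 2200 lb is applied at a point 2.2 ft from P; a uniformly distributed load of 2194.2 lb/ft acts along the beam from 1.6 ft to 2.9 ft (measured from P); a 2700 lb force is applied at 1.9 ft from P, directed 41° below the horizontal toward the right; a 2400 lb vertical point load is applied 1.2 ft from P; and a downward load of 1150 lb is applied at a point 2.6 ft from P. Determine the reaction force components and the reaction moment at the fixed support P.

P_x = -2038 lb, P_y = 10370 lb, M_P = 20490 lb·ft

Resultant of the distributed load: 2194.2 × 1.3 = 2852.46 lb at 2.25 ft from P.
ΣF_x = 0: P_x + 2700·cos41° = 0 → P_x = -2038 lb.
ΣF_y = 0: P_y − 2200 − 2194.2·1.3 − 2700·sin41° − 2400 − 1150 = 0 → P_y = 10370 lb.
ΣM about P: M_P − 2200·2.2 − (2194.2·1.3)·2.25 − 2700·sin41°·1.9 − 2400·1.2 − 1150·2.6 = 0 → M_P = 20490 lb·ft.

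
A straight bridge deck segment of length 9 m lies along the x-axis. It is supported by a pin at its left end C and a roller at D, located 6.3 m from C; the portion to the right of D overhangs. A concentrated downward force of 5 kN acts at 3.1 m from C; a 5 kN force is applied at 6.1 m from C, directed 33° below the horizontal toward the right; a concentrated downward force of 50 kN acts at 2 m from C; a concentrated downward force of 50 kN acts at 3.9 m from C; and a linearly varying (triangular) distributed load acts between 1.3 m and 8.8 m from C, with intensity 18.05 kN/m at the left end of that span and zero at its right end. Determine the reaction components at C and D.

C_x = -4.193 kN, C_y = 82.66 kN, D_y = 92.75 kN

Resultant of the triangular load: ½ × 18.05 × 7.5 = 67.6875 kN, acting at 3.8 m from C (one-third of the span from the peak).
ΣM about C: D_y·6.3 − 5·3.1 − 5·sin33°·6.1 − 50·2 − 50·3.9 − (½·18.05·7.5)·3.8 = 0 → D_y = 584.324/6.3 = 92.7498 ≈ 92.75 kN.
ΣF_y = 0: C_y + 92.7498 − 5 − 5·sin33° − 50 − 50 − ½·18.05·7.5 = 0 → C_y = 82.66 kN.
ΣF_x = 0: C_x + 5·cos33° = 0 → C_x = -4.193 kN.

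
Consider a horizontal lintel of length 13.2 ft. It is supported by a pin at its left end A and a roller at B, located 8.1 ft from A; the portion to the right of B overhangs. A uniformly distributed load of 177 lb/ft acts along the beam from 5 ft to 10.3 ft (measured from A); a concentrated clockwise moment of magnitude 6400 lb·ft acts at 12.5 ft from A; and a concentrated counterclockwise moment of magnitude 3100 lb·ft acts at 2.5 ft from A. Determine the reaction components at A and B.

Resultant of the distributed load: 177 × 5.3 = 938.1 lb at 7.65 ft from A.
ΣM about A: B_y·8.1 − (177·5.3)·7.65 − 6400 + 3100 = 0 → B_y = 10476.465/8.1 = 1293.39 ≈ 1293 lb.
ΣF_y = 0: A_y + 1293.39 − 177·5.3 = 0 → A_y = -355.3 lb.
ΣF_x = 0: no horizontal applied forces, so A_x = 0.

A_x = 0, A_y = -355.3 lb, B_y = 1293 lb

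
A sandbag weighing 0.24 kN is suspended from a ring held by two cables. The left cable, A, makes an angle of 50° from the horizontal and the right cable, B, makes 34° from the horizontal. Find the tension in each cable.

ΣF_x = 0: −T_A·cos50° + T_B·cos34° = 0 → T_B = 0.775342·T_A.
ΣF_y = 0: T_A·sin50° + T_B·sin34° = 0.24.
Substitute: T_A·(0.766044 + 0.775342·0.559193) = 0.24 → T_A = 0.200065 ≈ 0.2001 kN.
Then T_B = 0.775342 × 0.200065 = 0.1551 kN.

T_A = 0.2001 kN, T_B = 0.1551 kN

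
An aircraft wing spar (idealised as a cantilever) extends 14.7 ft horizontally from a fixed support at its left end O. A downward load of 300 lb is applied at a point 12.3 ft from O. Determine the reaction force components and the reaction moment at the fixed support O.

ΣF_x = 0: O_x = 0.
ΣF_y = 0: O_y − 300 = 0 → O_y = 300.0 lb.
ΣM about O: M_O − 300·12.3 = 0 → M_O = 3690 lb·ft.

O_x = 0, O_y = 300.0 lb, M_O = 3690 lb·ft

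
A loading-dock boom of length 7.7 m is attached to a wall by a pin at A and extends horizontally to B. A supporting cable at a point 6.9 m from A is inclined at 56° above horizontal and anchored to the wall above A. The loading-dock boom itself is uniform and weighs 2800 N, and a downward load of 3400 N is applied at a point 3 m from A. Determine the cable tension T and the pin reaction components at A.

T = 3668 N, A_x = 2051 N, A_y = 3159 N

ΣM about A: T·sin56°·6.9 − 2800·3.85 − 3400·3 = 0 → T = 20980/(6.9·0.829038) = 3667.6 ≈ 3668 N.
ΣF_x = 0: A_x − T·cos56° = 0 → A_x = 3667.6 × 0.559193 = 2051 N.
ΣF_y = 0: A_y + T·sin56° − 2800 − 3400 = 0 → A_y = 6200 − 3667.6 × 0.829038 = 3159 N.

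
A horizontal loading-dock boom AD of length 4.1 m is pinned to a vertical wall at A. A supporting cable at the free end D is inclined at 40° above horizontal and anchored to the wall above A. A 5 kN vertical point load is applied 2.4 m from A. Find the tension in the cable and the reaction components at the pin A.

T = 4.553 kN, A_x = 3.488 kN, A_y = 2.073 kN

ΣM about A: T·sin40°·4.1 − 5·2.4 = 0 → T = 12/(4.1·0.642788) = 4.55334 ≈ 4.553 kN.
ΣF_x = 0: A_x − T·cos40° = 0 → A_x = 4.55334 × 0.766044 = 3.488 kN.
ΣF_y = 0: A_y + T·sin40° − 5 = 0 → A_y = 5 − 4.55334 × 0.642788 = 2.073 kN.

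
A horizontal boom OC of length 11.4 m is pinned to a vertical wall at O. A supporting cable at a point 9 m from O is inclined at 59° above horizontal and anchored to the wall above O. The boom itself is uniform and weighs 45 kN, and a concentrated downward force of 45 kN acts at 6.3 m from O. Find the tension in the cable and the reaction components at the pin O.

T = 70.00 kN, O_x = 36.05 kN, O_y = 30.00 kN

ΣM about O: T·sin59°·9 − 45·5.7 − 45·6.3 = 0 → T = 540/(9·0.857167) = 69.998 ≈ 70.00 kN.
ΣF_x = 0: O_x − T·cos59° = 0 → O_x = 69.998 × 0.515038 = 36.05 kN.
ΣF_y = 0: O_y + T·sin59° − 45 − 45 = 0 → O_y = 90 − 69.998 × 0.857167 = 30.00 kN.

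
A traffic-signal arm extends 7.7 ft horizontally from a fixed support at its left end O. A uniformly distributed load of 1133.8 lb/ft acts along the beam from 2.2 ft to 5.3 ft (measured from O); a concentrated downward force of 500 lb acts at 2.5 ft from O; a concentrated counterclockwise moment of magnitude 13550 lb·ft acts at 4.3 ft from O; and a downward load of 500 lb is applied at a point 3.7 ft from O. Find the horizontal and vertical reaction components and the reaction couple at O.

O_x = 0, O_y = 4515 lb, M_O = 2730 lb·ft

Resultant of the distributed load: 1133.8 × 3.1 = 3514.78 lb at 3.75 ft from O.
ΣF_x = 0: O_x = 0.
ΣF_y = 0: O_y − 1133.8·3.1 − 500 − 500 = 0 → O_y = 4515 lb.
ΣM about O: M_O − (1133.8·3.1)·3.75 − 500·2.5 + 13550 − 500·3.7 = 0 → M_O = 2730 lb·ft.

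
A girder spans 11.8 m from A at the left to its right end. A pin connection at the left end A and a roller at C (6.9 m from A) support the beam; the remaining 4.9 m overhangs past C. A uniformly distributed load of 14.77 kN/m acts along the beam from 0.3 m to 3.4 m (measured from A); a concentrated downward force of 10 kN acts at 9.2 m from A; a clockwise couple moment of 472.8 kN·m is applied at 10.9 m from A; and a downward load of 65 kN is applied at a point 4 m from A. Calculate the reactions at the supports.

Resultant of the distributed load: 14.77 × 3.1 = 45.787 kN at 1.85 m from A.
ΣM about A: C_y·6.9 − (14.77·3.1)·1.85 − 10·9.2 − 472.8 − 65·4 = 0 → C_y = 909.50595/6.9 = 131.812 ≈ 131.8 kN.
ΣF_y = 0: A_y + 131.812 − 14.77·3.1 − 10 − 65 = 0 → A_y = -11.03 kN.
ΣF_x = 0: no horizontal applied forces, so A_x = 0.

A_x = 0, A_y = -11.03 kN, C_y = 131.8 kN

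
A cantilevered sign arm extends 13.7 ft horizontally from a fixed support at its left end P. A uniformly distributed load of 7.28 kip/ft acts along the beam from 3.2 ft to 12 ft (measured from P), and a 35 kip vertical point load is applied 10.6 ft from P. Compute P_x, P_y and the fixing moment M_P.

P_x = 0, P_y = 99.06 kip, M_P = 857.9 kip·ft

Resultant of the distributed load: 7.28 × 8.8 = 64.064 kip at 7.6 ft from P.
ΣF_x = 0: P_x = 0.
ΣF_y = 0: P_y − 7.28·8.8 − 35 = 0 → P_y = 99.06 kip.
ΣM about P: M_P − (7.28·8.8)·7.6 − 35·10.6 = 0 → M_P = 857.9 kip·ft.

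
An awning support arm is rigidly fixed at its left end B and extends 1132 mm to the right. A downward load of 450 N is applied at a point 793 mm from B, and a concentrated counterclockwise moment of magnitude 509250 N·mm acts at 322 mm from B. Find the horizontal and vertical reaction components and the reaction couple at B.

ΣF_x = 0: B_x = 0.
ΣF_y = 0: B_y − 450 = 0 → B_y = 450.0 N.
ΣM about B: M_B − 450·793 + 509250 = 0 → M_B = -152400 N·mm.

B_x = 0, B_y = 450.0 N, M_B = -152400 N·mm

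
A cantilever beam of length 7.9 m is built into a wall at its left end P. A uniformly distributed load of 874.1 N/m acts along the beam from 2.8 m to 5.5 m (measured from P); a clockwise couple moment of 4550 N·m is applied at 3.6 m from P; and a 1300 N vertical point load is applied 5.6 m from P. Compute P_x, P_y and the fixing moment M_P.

Resultant of the distributed load: 874.1 × 2.7 = 2360.07 N at 4.15 m from P.
ΣF_x = 0: P_x = 0.
ΣF_y = 0: P_y − 874.1·2.7 − 1300 = 0 → P_y = 3660 N.
ΣM about P: M_P − (874.1·2.7)·4.15 − 4550 − 1300·5.6 = 0 → M_P = 21620 N·m.

P_x = 0, P_y = 3660 N, M_P = 21620 N·m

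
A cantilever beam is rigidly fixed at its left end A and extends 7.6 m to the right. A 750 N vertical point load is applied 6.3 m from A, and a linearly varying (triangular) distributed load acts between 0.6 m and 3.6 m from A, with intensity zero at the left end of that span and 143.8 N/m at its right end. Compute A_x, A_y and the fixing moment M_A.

Resultant of the triangular load: ½ × 143.8 × 3 = 215.7 N, acting at 2.6 m from A (one-third of the span from the peak).
ΣF_x = 0: A_x = 0.
ΣF_y = 0: A_y − 750 − ½·143.8·3 = 0 → A_y = 965.7 N.
ΣM about A: M_A − 750·6.3 − (½·143.8·3)·2.6 = 0 → M_A = 5286 N·m.

A_x = 0, A_y = 965.7 N, M_A = 5286 N·m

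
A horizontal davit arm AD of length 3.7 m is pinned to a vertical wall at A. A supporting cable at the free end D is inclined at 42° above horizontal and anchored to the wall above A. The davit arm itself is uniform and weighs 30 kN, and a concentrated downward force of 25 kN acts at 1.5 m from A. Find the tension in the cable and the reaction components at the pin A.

T = 37.56 kN, A_x = 27.92 kN, A_y = 29.86 kN

ΣM about A: T·sin42°·3.7 − 30·1.85 − 25·1.5 = 0 → T = 93/(3.7·0.669131) = 37.5638 ≈ 37.56 kN.
ΣF_x = 0: A_x − T·cos42° = 0 → A_x = 37.5638 × 0.743145 = 27.92 kN.
ΣF_y = 0: A_y + T·sin42° − 30 − 25 = 0 → A_y = 55 − 37.5638 × 0.669131 = 29.86 kN.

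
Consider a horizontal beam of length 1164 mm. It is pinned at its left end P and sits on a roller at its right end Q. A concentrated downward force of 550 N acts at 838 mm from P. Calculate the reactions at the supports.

Moments about P: Q_y·1164 − 550·838 = 0 → Q_y = 460900/1164 = 395.962 ≈ 396.0 N.
ΣF_y = 0: P_y + 395.962 − 550 = 0 → P_y = 154.0 N.
ΣF_x = 0: no horizontal applied forces, so P_x = 0.

P_x = 0, P_y = 154.0 N, Q_y = 396.0 N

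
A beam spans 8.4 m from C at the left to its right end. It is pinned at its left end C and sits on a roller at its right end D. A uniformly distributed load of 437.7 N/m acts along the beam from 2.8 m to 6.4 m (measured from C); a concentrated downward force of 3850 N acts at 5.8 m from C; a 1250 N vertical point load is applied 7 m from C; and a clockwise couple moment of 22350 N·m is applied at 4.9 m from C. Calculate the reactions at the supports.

C_x = 0, C_y = -547.9 N, D_y = 7224 N

Resultant of the distributed load: 437.7 × 3.6 = 1575.72 N at 4.6 m from C.
Taking moments about C: D_y·8.4 − (437.7·3.6)·4.6 − 3850·5.8 − 1250·7 − 22350 = 0 → D_y = 60678.312/8.4 = 7223.61 ≈ 7224 N.
ΣF_y = 0: C_y + 7223.61 − 437.7·3.6 − 3850 − 1250 = 0 → C_y = -547.9 N.
ΣF_x = 0: no horizontal applied forces, so C_x = 0.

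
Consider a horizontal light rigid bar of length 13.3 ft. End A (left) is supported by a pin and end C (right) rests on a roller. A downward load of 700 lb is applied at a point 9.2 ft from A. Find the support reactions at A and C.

A_x = 0, A_y = 215.8 lb, C_y = 484.2 lb

Taking moments about A: C_y·13.3 − 700·9.2 = 0 → C_y = 6440/13.3 = 484.211 ≈ 484.2 lb.
ΣF_y = 0: A_y + 484.211 − 700 = 0 → A_y = 215.8 lb.
ΣF_x = 0: no horizontal applied forces, so A_x = 0.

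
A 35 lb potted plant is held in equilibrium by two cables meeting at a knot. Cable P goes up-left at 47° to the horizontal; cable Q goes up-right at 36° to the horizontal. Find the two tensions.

T_P = 28.53 lb, T_Q = 24.05 lb

ΣF_x = 0: −T_P·cos47° + T_Q·cos36° = 0 → T_Q = 0.842996·T_P.
ΣF_y = 0: T_P·sin47° + T_Q·sin36° = 35.
Substitute: T_P·(0.731354 + 0.842996·0.587785) = 35 → T_P = 28.5282 ≈ 28.53 lb.
Then T_Q = 0.842996 × 28.5282 = 24.05 lb.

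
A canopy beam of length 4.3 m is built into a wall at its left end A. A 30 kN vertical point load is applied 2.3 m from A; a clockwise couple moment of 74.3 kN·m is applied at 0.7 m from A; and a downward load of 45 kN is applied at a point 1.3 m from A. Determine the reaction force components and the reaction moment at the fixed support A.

A_x = 0, A_y = 75.00 kN, M_A = 201.8 kN·m

ΣF_x = 0: A_x = 0.
ΣF_y = 0: A_y − 30 − 45 = 0 → A_y = 75.00 kN.
ΣM about A: M_A − 30·2.3 − 74.3 − 45·1.3 = 0 → M_A = 201.8 kN·m.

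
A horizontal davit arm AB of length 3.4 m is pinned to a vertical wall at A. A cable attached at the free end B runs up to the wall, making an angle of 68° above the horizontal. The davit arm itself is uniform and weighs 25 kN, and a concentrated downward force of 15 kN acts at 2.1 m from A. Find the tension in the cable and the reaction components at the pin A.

T = 23.47 kN, A_x = 8.794 kN, A_y = 18.24 kN

ΣM about A: T·sin68°·3.4 − 25·1.7 − 15·2.1 = 0 → T = 74/(3.4·0.927184) = 23.474 ≈ 23.47 kN.
ΣF_x = 0: A_x − T·cos68° = 0 → A_x = 23.474 × 0.374607 = 8.794 kN.
ΣF_y = 0: A_y + T·sin68° − 25 − 15 = 0 → A_y = 40 − 23.474 × 0.927184 = 18.24 kN.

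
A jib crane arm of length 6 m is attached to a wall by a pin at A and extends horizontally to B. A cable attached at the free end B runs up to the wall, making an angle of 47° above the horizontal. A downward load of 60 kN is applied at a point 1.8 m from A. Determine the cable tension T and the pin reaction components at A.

ΣM about A: T·sin47°·6 − 60·1.8 = 0 → T = 108/(6·0.731354) = 24.6119 ≈ 24.61 kN.
ΣF_x = 0: A_x − T·cos47° = 0 → A_x = 24.6119 × 0.681998 = 16.79 kN.
ΣF_y = 0: A_y + T·sin47° − 60 = 0 → A_y = 60 − 24.6119 × 0.731354 = 42.00 kN.

T = 24.61 kN, A_x = 16.79 kN, A_y = 42.00 kN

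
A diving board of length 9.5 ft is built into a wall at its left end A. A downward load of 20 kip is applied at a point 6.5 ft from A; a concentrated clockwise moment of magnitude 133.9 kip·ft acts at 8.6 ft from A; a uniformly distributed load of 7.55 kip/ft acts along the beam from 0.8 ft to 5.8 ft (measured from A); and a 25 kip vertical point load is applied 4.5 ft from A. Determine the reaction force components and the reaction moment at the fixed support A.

Resultant of the distributed load: 7.55 × 5 = 37.75 kip at 3.3 ft from A.
ΣF_x = 0: A_x = 0.
ΣF_y = 0: A_y − 20 − 7.55·5 − 25 = 0 → A_y = 82.75 kip.
ΣM about A: M_A − 20·6.5 − 133.9 − (7.55·5)·3.3 − 25·4.5 = 0 → M_A = 501.0 kip·ft.

A_x = 0, A_y = 82.75 kip, M_A = 501.0 kip·ft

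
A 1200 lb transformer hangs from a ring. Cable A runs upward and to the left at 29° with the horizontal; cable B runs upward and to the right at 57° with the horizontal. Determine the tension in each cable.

T_A = 655.2 lb, T_B = 1052 lb

ΣF_x = 0: −T_A·cos29° + T_B·cos57° = 0 → T_B = 1.60587·T_A.
ΣF_y = 0: T_A·sin29° + T_B·sin57° = 1200.
Substitute: T_A·(0.48481 + 1.60587·0.838671) = 1200 → T_A = 655.163 ≈ 655.2 lb.
Then T_B = 1.60587 × 655.163 = 1052 lb.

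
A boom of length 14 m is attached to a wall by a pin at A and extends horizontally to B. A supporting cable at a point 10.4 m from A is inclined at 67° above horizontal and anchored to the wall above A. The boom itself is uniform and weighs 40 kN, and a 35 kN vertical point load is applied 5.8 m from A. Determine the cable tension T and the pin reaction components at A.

T = 50.45 kN, A_x = 19.71 kN, A_y = 28.56 kN

ΣM about A: T·sin67°·10.4 − 40·7 − 35·5.8 = 0 → T = 483/(10.4·0.920505) = 50.4531 ≈ 50.45 kN.
ΣF_x = 0: A_x − T·cos67° = 0 → A_x = 50.4531 × 0.390731 = 19.71 kN.
ΣF_y = 0: A_y + T·sin67° − 40 − 35 = 0 → A_y = 75 − 50.4531 × 0.920505 = 28.56 kN.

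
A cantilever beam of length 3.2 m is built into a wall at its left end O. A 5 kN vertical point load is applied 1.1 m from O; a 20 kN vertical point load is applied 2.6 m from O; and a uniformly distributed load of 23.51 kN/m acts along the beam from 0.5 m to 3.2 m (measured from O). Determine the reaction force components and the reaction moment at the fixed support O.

Resultant of the distributed load: 23.51 × 2.7 = 63.477 kN at 1.85 m from O.
ΣF_x = 0: O_x = 0.
ΣF_y = 0: O_y − 5 − 20 − 23.51·2.7 = 0 → O_y = 88.48 kN.
ΣM about O: M_O − 5·1.1 − 20·2.6 − (23.51·2.7)·1.85 = 0 → M_O = 174.9 kN·m.

O_x = 0, O_y = 88.48 kN, M_O = 174.9 kN·m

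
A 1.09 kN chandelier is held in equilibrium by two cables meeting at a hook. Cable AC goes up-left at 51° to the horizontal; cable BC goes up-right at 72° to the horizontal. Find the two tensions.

ΣF_x = 0: −T_AC·cos51° + T_BC·cos72° = 0 → T_BC = 2.03652·T_AC.
ΣF_y = 0: T_AC·sin51° + T_BC·sin72° = 1.09.
Substitute: T_AC·(0.777146 + 2.03652·0.951057) = 1.09 → T_AC = 0.401622 ≈ 0.4016 kN.
Then T_BC = 2.03652 × 0.401622 = 0.8179 kN.

T_AC = 0.4016 kN, T_BC = 0.8179 kN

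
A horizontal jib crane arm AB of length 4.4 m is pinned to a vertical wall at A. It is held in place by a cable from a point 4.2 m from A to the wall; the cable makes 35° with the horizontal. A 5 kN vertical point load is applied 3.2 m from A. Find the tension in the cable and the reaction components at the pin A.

ΣM about A: T·sin35°·4.2 − 5·3.2 = 0 → T = 16/(4.2·0.573576) = 6.64171 ≈ 6.642 kN.
ΣF_x = 0: A_x − T·cos35° = 0 → A_x = 6.64171 × 0.819152 = 5.441 kN.
ΣF_y = 0: A_y + T·sin35° − 5 = 0 → A_y = 5 − 6.64171 × 0.573576 = 1.190 kN.

T = 6.642 kN, A_x = 5.441 kN, A_y = 1.190 kN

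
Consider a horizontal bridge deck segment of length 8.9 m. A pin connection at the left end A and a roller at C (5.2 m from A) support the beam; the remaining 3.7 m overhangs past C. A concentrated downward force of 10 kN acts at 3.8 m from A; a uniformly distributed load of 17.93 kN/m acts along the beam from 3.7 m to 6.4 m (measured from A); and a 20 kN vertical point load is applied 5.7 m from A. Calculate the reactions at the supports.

A_x = 0, A_y = 2.166 kN, C_y = 76.25 kN

Resultant of the distributed load: 17.93 × 2.7 = 48.411 kN at 5.05 m from A.
Taking moments about A: C_y·5.2 − 10·3.8 − (17.93·2.7)·5.05 − 20·5.7 = 0 → C_y = 396.47555/5.2 = 76.2453 ≈ 76.25 kN.
ΣF_y = 0: A_y + 76.2453 − 10 − 17.93·2.7 − 20 = 0 → A_y = 2.166 kN.
ΣF_x = 0: no horizontal applied forces, so A_x = 0.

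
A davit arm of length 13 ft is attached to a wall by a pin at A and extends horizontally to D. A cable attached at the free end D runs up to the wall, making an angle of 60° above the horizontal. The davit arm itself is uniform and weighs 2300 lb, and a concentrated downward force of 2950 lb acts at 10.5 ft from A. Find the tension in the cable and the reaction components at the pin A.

T = 4079 lb, A_x = 2040 lb, A_y = 1717 lb

ΣM about A: T·sin60°·13 − 2300·6.5 − 2950·10.5 = 0 → T = 45925/(13·0.866025) = 4079.2 ≈ 4079 lb.
ΣF_x = 0: A_x − T·cos60° = 0 → A_x = 4079.2 × 0.5 = 2040 lb.
ΣF_y = 0: A_y + T·sin60° − 2300 − 2950 = 0 → A_y = 5250 − 4079.2 × 0.866025 = 1717 lb.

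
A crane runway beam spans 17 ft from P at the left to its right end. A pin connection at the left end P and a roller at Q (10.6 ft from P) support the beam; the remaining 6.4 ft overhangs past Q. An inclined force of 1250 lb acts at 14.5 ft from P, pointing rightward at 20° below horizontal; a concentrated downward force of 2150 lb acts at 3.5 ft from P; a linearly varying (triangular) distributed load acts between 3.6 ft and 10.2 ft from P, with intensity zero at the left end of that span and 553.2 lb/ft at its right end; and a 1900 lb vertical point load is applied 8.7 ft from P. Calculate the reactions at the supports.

Resultant of the triangular load: ½ × 553.2 × 6.6 = 1825.56 lb, acting at 8 ft from P (one-third of the span from the peak).
Taking moments about P: Q_y·10.6 − 1250·sin20°·14.5 − 2150·3.5 − (½·553.2·6.6)·8 − 1900·8.7 = 0 → Q_y = 44858.6/10.6 = 4231.94 ≈ 4232 lb.
ΣF_y = 0: P_y + 4231.94 − 1250·sin20° − 2150 − ½·553.2·6.6 − 1900 = 0 → P_y = 2071 lb.
ΣF_x = 0: P_x + 1250·cos20° = 0 → P_x = -1175 lb.

P_x = -1175 lb, P_y = 2071 lb, Q_y = 4232 lb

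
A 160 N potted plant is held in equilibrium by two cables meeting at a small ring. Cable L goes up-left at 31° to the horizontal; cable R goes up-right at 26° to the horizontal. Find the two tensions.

ΣF_x = 0: −T_L·cos31° + T_R·cos26° = 0 → T_R = 0.953686·T_L.
ΣF_y = 0: T_L·sin31° + T_R·sin26° = 160.
Substitute: T_L·(0.515038 + 0.953686·0.438371) = 160 → T_L = 171.47 ≈ 171.5 N.
Then T_R = 0.953686 × 171.47 = 163.5 N.

T_L = 171.5 N, T_R = 163.5 N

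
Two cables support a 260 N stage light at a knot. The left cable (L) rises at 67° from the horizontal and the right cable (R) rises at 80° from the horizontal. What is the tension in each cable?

T_L = 82.90 N, T_R = 186.5 N

ΣF_x = 0: −T_L·cos67° + T_R·cos80° = 0 → T_R = 2.25013·T_L.
ΣF_y = 0: T_L·sin67° + T_R·sin80° = 260.
Substitute: T_L·(0.920505 + 2.25013·0.984808) = 260 → T_L = 82.8962 ≈ 82.90 N.
Then T_R = 2.25013 × 82.8962 = 186.5 N.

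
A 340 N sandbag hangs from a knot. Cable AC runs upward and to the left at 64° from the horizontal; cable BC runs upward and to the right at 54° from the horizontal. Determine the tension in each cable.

T_AC = 226.3 N, T_BC = 168.8 N

ΣF_x = 0: −T_AC·cos64° + T_BC·cos54° = 0 → T_BC = 0.745802·T_AC.
ΣF_y = 0: T_AC·sin64° + T_BC·sin54° = 340.
Substitute: T_AC·(0.898794 + 0.745802·0.809017) = 340 → T_AC = 226.341 ≈ 226.3 N.
Then T_BC = 0.745802 × 226.341 = 168.8 N.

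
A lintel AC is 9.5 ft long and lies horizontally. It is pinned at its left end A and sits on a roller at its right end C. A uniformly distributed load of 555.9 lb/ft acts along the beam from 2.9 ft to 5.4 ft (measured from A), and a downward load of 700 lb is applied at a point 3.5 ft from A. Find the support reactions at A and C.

A_x = 0, A_y = 1225 lb, C_y = 865.0 lb

Resultant of the distributed load: 555.9 × 2.5 = 1389.75 lb at 4.15 ft from A.
Moments about A: C_y·9.5 − (555.9·2.5)·4.15 − 700·3.5 = 0 → C_y = 8217.4625/9.5 = 864.996 ≈ 865.0 lb.
ΣF_y = 0: A_y + 864.996 − 555.9·2.5 − 700 = 0 → A_y = 1225 lb.
ΣF_x = 0: no horizontal applied forces, so A_x = 0.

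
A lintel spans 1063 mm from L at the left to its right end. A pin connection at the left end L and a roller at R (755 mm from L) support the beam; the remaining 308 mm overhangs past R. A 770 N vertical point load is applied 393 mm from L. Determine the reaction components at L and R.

ΣM about L: R_y·755 − 770·393 = 0 → R_y = 302610/755 = 400.808 ≈ 400.8 N.
ΣF_y = 0: L_y + 400.808 − 770 = 0 → L_y = 369.2 N.
ΣF_x = 0: no horizontal applied forces, so L_x = 0.

L_x = 0, L_y = 369.2 N, R_y = 400.8 N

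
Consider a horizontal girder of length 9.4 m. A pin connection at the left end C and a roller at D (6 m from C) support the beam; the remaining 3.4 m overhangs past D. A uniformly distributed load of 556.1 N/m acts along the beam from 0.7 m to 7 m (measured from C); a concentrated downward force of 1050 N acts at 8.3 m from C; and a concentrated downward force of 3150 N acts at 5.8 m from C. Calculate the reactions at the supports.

C_x = 0, C_y = 957.9 N, D_y = 6746 N

Resultant of the distributed load: 556.1 × 6.3 = 3503.43 N at 3.85 m from C.
ΣM about C: D_y·6 − (556.1·6.3)·3.85 − 1050·8.3 − 3150·5.8 = 0 → D_y = 40473.2055/6 = 6745.53 ≈ 6746 N.
ΣF_y = 0: C_y + 6745.53 − 556.1·6.3 − 1050 − 3150 = 0 → C_y = 957.9 N.
ΣF_x = 0: no horizontal applied forces, so C_x = 0.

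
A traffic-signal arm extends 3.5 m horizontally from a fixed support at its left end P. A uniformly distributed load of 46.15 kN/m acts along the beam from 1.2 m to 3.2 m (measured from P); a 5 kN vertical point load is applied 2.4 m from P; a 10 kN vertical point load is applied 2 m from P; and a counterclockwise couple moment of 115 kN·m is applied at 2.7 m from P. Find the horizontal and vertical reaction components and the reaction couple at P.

P_x = 0, P_y = 107.3 kN, M_P = 120.1 kN·m

Resultant of the distributed load: 46.15 × 2 = 92.3 kN at 2.2 m from P.
ΣF_x = 0: P_x = 0.
ΣF_y = 0: P_y − 46.15·2 − 5 − 10 = 0 → P_y = 107.3 kN.
ΣM about P: M_P − (46.15·2)·2.2 − 5·2.4 − 10·2 + 115 = 0 → M_P = 120.1 kN·m.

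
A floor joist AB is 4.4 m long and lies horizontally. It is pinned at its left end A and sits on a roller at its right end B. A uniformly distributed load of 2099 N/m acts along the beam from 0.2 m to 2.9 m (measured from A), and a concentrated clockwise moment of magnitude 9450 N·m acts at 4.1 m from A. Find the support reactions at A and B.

A_x = 0, A_y = 1523 N, B_y = 4144 N

Resultant of the distributed load: 2099 × 2.7 = 5667.3 N at 1.55 m from A.
Taking moments about A: B_y·4.4 − (2099·2.7)·1.55 − 9450 = 0 → B_y = 18234.315/4.4 = 4144.16 ≈ 4144 N.
ΣF_y = 0: A_y + 4144.16 − 2099·2.7 = 0 → A_y = 1523 N.
ΣF_x = 0: no horizontal applied forces, so A_x = 0.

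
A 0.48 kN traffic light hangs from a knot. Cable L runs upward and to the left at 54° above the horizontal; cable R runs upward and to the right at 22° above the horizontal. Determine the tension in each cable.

T_L = 0.4587 kN, T_R = 0.2908 kN

ΣF_x = 0: −T_L·cos54° + T_R·cos22° = 0 → T_R = 0.633947·T_L.
ΣF_y = 0: T_L·sin54° + T_R·sin22° = 0.48.
Substitute: T_L·(0.809017 + 0.633947·0.374607) = 0.48 → T_L = 0.458673 ≈ 0.4587 kN.
Then T_R = 0.633947 × 0.458673 = 0.2908 kN.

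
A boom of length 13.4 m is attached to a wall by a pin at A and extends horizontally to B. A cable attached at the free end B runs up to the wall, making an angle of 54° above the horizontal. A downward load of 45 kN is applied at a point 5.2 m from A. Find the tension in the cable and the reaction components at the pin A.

ΣM about A: T·sin54°·13.4 − 45·5.2 = 0 → T = 234/(13.4·0.809017) = 21.5851 ≈ 21.59 kN.
ΣF_x = 0: A_x − T·cos54° = 0 → A_x = 21.5851 × 0.587785 = 12.69 kN.
ΣF_y = 0: A_y + T·sin54° − 45 = 0 → A_y = 45 − 21.5851 × 0.809017 = 27.54 kN.

T = 21.59 kN, A_x = 12.69 kN, A_y = 27.54 kN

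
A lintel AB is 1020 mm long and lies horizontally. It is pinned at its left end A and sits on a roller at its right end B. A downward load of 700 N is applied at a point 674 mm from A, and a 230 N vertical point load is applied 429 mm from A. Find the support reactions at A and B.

Taking moments about A: B_y·1020 − 700·674 − 230·429 = 0 → B_y = 570470/1020 = 559.284 ≈ 559.3 N.
ΣF_y = 0: A_y + 559.284 − 700 − 230 = 0 → A_y = 370.7 N.
ΣF_x = 0: no horizontal applied forces, so A_x = 0.

A_x = 0, A_y = 370.7 N, B_y = 559.3 N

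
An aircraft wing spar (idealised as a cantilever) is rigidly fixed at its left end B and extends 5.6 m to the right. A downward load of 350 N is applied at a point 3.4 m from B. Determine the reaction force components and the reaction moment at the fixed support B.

ΣF_x = 0: B_x = 0.
ΣF_y = 0: B_y − 350 = 0 → B_y = 350.0 N.
ΣM about B: M_B − 350·3.4 = 0 → M_B = 1190 N·m.

B_x = 0, B_y = 350.0 N, M_B = 1190 N·m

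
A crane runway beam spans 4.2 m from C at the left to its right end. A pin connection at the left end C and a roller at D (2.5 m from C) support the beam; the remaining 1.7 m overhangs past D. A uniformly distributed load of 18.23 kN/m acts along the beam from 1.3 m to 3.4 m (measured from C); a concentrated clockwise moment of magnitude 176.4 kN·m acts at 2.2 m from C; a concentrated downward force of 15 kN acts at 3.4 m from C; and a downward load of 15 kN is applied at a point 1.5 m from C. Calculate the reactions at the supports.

Resultant of the distributed load: 18.23 × 2.1 = 38.283 kN at 2.35 m from C.
Moments about C: D_y·2.5 − (18.23·2.1)·2.35 − 176.4 − 15·3.4 − 15·1.5 = 0 → D_y = 339.86505/2.5 = 135.946 ≈ 135.9 kN.
ΣF_y = 0: C_y + 135.946 − 18.23·2.1 − 15 − 15 = 0 → C_y = -67.66 kN.
ΣF_x = 0: no horizontal applied forces, so C_x = 0.

C_x = 0, C_y = -67.66 kN, D_y = 135.9 kN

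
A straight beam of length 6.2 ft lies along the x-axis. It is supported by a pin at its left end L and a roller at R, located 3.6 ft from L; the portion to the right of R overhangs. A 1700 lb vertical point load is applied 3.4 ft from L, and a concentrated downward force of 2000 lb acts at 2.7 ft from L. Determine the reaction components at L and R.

Taking moments about L: R_y·3.6 − 1700·3.4 − 2000·2.7 = 0 → R_y = 11180/3.6 = 3105.56 ≈ 3106 lb.
ΣF_y = 0: L_y + 3105.56 − 1700 − 2000 = 0 → L_y = 594.4 lb.
ΣF_x = 0: no horizontal applied forces, so L_x = 0.

L_x = 0, L_y = 594.4 lb, R_y = 3106 lb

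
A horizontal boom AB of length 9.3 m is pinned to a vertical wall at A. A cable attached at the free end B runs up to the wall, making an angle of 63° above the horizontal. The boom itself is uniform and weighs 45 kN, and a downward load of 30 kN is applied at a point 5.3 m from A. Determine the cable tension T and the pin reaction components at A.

T = 44.44 kN, A_x = 20.18 kN, A_y = 35.40 kN

ΣM about A: T·sin63°·9.3 − 45·4.65 − 30·5.3 = 0 → T = 368.25/(9.3·0.891007) = 44.4405 ≈ 44.44 kN.
ΣF_x = 0: A_x − T·cos63° = 0 → A_x = 44.4405 × 0.45399 = 20.18 kN.
ΣF_y = 0: A_y + T·sin63° − 45 − 30 = 0 → A_y = 75 − 44.4405 × 0.891007 = 35.40 kN.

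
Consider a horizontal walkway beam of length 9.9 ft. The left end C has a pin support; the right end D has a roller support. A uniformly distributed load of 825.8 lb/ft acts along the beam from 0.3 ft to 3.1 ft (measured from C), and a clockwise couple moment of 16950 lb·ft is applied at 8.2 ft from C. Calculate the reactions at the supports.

Resultant of the distributed load: 825.8 × 2.8 = 2312.24 lb at 1.7 ft from C.
ΣM about C: D_y·9.9 − (825.8·2.8)·1.7 − 16950 = 0 → D_y = 20880.808/9.9 = 2109.17 ≈ 2109 lb.
ΣF_y = 0: C_y + 2109.17 − 825.8·2.8 = 0 → C_y = 203.1 lb.
ΣF_x = 0: no horizontal applied forces, so C_x = 0.

C_x = 0, C_y = 203.1 lb, D_y = 2109 lb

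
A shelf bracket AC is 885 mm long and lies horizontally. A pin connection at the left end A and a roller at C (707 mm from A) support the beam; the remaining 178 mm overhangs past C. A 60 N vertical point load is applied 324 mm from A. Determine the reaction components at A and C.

A_x = 0, A_y = 32.50 N, C_y = 27.50 N

Moments about A: C_y·707 − 60·324 = 0 → C_y = 19440/707 = 27.4965 ≈ 27.50 N.
ΣF_y = 0: A_y + 27.4965 − 60 = 0 → A_y = 32.50 N.
ΣF_x = 0: no horizontal applied forces, so A_x = 0.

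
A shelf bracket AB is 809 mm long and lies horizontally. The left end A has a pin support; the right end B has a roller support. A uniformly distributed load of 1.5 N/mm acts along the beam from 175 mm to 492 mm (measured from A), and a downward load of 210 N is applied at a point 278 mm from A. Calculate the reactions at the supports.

Resultant of the distributed load: 1.5 × 317 = 475.5 N at 333.5 mm from A.
ΣM about A: B_y·809 − (1.5·317)·333.5 − 210·278 = 0 → B_y = 216959.25/809 = 268.182 ≈ 268.2 N.
ΣF_y = 0: A_y + 268.182 − 1.5·317 − 210 = 0 → A_y = 417.3 N.
ΣF_x = 0: no horizontal applied forces, so A_x = 0.

A_x = 0, A_y = 417.3 N, B_y = 268.2 N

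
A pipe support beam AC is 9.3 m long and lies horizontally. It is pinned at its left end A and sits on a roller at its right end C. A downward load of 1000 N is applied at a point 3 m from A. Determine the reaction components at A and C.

ΣM about A: C_y·9.3 − 1000·3 = 0 → C_y = 3000/9.3 = 322.581 ≈ 322.6 N.
ΣF_y = 0: A_y + 322.581 − 1000 = 0 → A_y = 677.4 N.
ΣF_x = 0: no horizontal applied forces, so A_x = 0.

A_x = 0, A_y = 677.4 N, C_y = 322.6 N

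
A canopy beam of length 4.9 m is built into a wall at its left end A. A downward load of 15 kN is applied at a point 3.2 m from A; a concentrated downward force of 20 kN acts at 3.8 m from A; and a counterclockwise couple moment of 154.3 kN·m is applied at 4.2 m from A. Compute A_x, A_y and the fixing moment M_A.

A_x = 0, A_y = 35.00 kN, M_A = -30.30 kN·m

ΣF_x = 0: A_x = 0.
ΣF_y = 0: A_y − 15 − 20 = 0 → A_y = 35.00 kN.
ΣM about A: M_A − 15·3.2 − 20·3.8 + 154.3 = 0 → M_A = -30.30 kN·m.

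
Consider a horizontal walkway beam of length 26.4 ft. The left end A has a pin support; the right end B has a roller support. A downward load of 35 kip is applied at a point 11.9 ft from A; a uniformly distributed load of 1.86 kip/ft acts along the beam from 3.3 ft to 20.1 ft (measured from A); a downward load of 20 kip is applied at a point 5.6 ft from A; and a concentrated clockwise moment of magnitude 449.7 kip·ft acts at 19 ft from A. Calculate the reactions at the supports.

A_x = 0, A_y = 35.35 kip, B_y = 50.90 kip

Resultant of the distributed load: 1.86 × 16.8 = 31.248 kip at 11.7 ft from A.
Taking moments about A: B_y·26.4 − 35·11.9 − (1.86·16.8)·11.7 − 20·5.6 − 449.7 = 0 → B_y = 1343.8016/26.4 = 50.9016 ≈ 50.90 kip.
ΣF_y = 0: A_y + 50.9016 − 35 − 1.86·16.8 − 20 = 0 → A_y = 35.35 kip.
ΣF_x = 0: no horizontal applied forces, so A_x = 0.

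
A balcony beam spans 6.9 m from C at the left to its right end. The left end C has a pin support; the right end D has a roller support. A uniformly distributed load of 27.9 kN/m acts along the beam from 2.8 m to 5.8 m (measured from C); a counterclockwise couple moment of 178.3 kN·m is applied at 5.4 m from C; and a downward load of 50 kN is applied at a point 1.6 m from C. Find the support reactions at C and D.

C_x = 0, C_y = 95.79 kN, D_y = 37.91 kN

Resultant of the distributed load: 27.9 × 3 = 83.7 kN at 4.3 m from C.
Taking moments about C: D_y·6.9 − (27.9·3)·4.3 + 178.3 − 50·1.6 = 0 → D_y = 261.61/6.9 = 37.9145 ≈ 37.91 kN.
ΣF_y = 0: C_y + 37.9145 − 27.9·3 − 50 = 0 → C_y = 95.79 kN.
ΣF_x = 0: no horizontal applied forces, so C_x = 0.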